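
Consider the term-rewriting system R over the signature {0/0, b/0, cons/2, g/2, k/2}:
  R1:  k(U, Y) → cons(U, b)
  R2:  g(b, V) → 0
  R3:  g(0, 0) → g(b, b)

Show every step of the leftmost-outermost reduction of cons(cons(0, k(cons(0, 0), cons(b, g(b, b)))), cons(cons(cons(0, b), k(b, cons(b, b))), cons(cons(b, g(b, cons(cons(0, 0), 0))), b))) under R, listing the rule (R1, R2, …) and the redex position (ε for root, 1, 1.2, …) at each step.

cons(cons(0, cons(cons(0, 0), b)), cons(cons(cons(0, b), cons(b, b)), cons(cons(b, 0), b)))

1. cons(cons(0, k(cons(0, 0), cons(b, g(b, b)))), cons(cons(cons(0, b), k(b, cons(b, b))), cons(cons(b, g(b, cons(cons(0, 0), 0))), b)))  →  cons(cons(0, cons(cons(0, 0), b)), cons(cons(cons(0, b), k(b, cons(b, b))), cons(cons(b, g(b, cons(cons(0, 0), 0))), b)))   [R1 at 1.2]
2. cons(cons(0, cons(cons(0, 0), b)), cons(cons(cons(0, b), k(b, cons(b, b))), cons(cons(b, g(b, cons(cons(0, 0), 0))), b)))  →  cons(cons(0, cons(cons(0, 0), b)), cons(cons(cons(0, b), cons(b, b)), cons(cons(b, g(b, cons(cons(0, 0), 0))), b)))   [R1 at 2.1.2]
3. cons(cons(0, cons(cons(0, 0), b)), cons(cons(cons(0, b), cons(b, b)), cons(cons(b, g(b, cons(cons(0, 0), 0))), b)))  →  cons(cons(0, cons(cons(0, 0), b)), cons(cons(cons(0, b), cons(b, b)), cons(cons(b, 0), b)))   [R2 at 2.2.1.2]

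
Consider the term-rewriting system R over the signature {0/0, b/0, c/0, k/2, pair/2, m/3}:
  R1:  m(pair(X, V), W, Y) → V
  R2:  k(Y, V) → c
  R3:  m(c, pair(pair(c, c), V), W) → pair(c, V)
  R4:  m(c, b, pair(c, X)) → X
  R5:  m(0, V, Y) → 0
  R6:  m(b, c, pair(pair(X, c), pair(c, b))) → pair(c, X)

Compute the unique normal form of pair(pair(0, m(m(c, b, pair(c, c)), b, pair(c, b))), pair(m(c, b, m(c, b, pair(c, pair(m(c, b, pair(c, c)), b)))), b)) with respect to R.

1. pair(pair(0, m(m(c, b, pair(c, c)), b, pair(c, b))), pair(m(c, b, m(c, b, pair(c, pair(m(c, b, pair(c, c)), b)))), b))  →  pair(pair(0, m(c, b, pair(c, b))), pair(m(c, b, m(c, b, pair(c, pair(m(c, b, pair(c, c)), b)))), b))   [R4 at 1.2.1]
2. pair(pair(0, m(c, b, pair(c, b))), pair(m(c, b, m(c, b, pair(c, pair(m(c, b, pair(c, c)), b)))), b))  →  pair(pair(0, b), pair(m(c, b, m(c, b, pair(c, pair(m(c, b, pair(c, c)), b)))), b))   [R4 at 1.2]
3. pair(pair(0, b), pair(m(c, b, m(c, b, pair(c, pair(m(c, b, pair(c, c)), b)))), b))  →  pair(pair(0, b), pair(m(c, b, pair(m(c, b, pair(c, c)), b)), b))   [R4 at 2.1.3]
4. pair(pair(0, b), pair(m(c, b, pair(m(c, b, pair(c, c)), b)), b))  →  pair(pair(0, b), pair(m(c, b, pair(c, b)), b))   [R4 at 2.1.3.1]
5. pair(pair(0, b), pair(m(c, b, pair(c, b)), b))  →  pair(pair(0, b), pair(b, b))   [R4 at 2.1]

pair(pair(0, b), pair(b, b))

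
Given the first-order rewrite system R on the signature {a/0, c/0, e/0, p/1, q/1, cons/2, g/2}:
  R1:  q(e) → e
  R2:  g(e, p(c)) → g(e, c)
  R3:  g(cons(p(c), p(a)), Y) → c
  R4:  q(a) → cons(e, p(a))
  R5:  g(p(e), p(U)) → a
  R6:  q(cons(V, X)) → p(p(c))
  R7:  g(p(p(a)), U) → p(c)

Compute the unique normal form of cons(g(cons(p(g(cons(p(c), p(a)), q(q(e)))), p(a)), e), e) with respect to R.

cons(c, e)

1. cons(g(cons(p(g(cons(p(c), p(a)), q(q(e)))), p(a)), e), e)  →  cons(g(cons(p(c), p(a)), e), e)   [R3 at 1.1.1.1]
2. cons(g(cons(p(c), p(a)), e), e)  →  cons(c, e)   [R3 at 1]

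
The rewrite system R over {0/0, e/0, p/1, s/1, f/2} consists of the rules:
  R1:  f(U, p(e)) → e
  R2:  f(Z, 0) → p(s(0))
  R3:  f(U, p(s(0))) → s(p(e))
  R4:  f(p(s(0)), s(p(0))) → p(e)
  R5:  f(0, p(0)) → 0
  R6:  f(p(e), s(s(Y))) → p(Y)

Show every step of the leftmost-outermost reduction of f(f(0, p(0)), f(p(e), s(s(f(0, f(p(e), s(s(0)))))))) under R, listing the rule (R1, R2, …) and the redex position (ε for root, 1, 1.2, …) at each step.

1. f(f(0, p(0)), f(p(e), s(s(f(0, f(p(e), s(s(0))))))))  →  f(0, f(p(e), s(s(f(0, f(p(e), s(s(0))))))))   [R5 at 1]
2. f(0, f(p(e), s(s(f(0, f(p(e), s(s(0))))))))  →  f(0, p(f(0, f(p(e), s(s(0))))))   [R6 at 2]
3. f(0, p(f(0, f(p(e), s(s(0))))))  →  f(0, p(f(0, p(0))))   [R6 at 2.1.2]
4. f(0, p(f(0, p(0))))  →  f(0, p(0))   [R5 at 2.1]
5. f(0, p(0))  →  0   [R5 at ε]

0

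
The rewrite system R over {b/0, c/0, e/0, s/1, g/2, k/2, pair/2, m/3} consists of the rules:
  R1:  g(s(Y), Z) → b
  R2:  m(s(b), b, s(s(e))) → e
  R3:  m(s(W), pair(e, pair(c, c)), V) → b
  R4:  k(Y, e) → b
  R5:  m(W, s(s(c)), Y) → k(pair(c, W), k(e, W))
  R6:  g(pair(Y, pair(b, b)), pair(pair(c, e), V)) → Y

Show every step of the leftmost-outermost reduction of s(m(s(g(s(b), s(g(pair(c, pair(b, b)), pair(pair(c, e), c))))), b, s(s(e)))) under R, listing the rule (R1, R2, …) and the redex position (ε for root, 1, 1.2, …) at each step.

s(e)

1. s(m(s(g(s(b), s(g(pair(c, pair(b, b)), pair(pair(c, e), c))))), b, s(s(e))))  →  s(m(s(b), b, s(s(e))))   [R1 at 1.1.1]
2. s(m(s(b), b, s(s(e))))  →  s(e)   [R2 at 1]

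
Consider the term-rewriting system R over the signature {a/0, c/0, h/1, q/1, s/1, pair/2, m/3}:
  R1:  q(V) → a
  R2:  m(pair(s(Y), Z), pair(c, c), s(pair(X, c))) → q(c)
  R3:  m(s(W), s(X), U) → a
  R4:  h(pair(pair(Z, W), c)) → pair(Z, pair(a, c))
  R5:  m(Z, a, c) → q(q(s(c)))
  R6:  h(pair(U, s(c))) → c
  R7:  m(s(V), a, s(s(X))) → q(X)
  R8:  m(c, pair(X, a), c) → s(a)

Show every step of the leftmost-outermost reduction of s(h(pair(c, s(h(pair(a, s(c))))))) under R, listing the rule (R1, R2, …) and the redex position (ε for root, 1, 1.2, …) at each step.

1. s(h(pair(c, s(h(pair(a, s(c)))))))  →  s(h(pair(c, s(c))))   [R6 at 1.1.2.1]
2. s(h(pair(c, s(c))))  →  s(c)   [R6 at 1]

s(c)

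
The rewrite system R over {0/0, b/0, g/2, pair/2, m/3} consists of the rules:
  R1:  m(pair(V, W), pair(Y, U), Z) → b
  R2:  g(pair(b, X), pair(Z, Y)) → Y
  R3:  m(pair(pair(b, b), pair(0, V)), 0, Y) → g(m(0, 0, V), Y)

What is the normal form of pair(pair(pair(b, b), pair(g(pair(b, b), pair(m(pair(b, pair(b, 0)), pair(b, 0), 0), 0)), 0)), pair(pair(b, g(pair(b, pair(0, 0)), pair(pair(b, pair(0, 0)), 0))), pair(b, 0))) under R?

1. pair(pair(pair(b, b), pair(g(pair(b, b), pair(m(pair(b, pair(b, 0)), pair(b, 0), 0), 0)), 0)), pair(pair(b, g(pair(b, pair(0, 0)), pair(pair(b, pair(0, 0)), 0))), pair(b, 0)))  →  pair(pair(pair(b, b), pair(0, 0)), pair(pair(b, g(pair(b, pair(0, 0)), pair(pair(b, pair(0, 0)), 0))), pair(b, 0)))   [R2 at 1.2.1]
2. pair(pair(pair(b, b), pair(0, 0)), pair(pair(b, g(pair(b, pair(0, 0)), pair(pair(b, pair(0, 0)), 0))), pair(b, 0)))  →  pair(pair(pair(b, b), pair(0, 0)), pair(pair(b, 0), pair(b, 0)))   [R2 at 2.1.2]

pair(pair(pair(b, b), pair(0, 0)), pair(pair(b, 0), pair(b, 0)))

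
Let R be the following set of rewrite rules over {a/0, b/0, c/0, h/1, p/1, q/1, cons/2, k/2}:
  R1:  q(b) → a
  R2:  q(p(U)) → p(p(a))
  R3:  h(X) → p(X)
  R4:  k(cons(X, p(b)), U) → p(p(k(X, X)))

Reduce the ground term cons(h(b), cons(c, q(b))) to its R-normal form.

1. cons(h(b), cons(c, q(b)))  →  cons(p(b), cons(c, q(b)))   [R3 at 1]
2. cons(p(b), cons(c, q(b)))  →  cons(p(b), cons(c, a))   [R1 at 2.2]

cons(p(b), cons(c, a))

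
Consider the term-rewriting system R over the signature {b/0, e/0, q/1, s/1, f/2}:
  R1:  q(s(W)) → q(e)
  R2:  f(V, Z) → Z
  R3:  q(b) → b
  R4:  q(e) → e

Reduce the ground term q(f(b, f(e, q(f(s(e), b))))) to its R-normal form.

1. q(f(b, f(e, q(f(s(e), b)))))  →  q(f(e, q(f(s(e), b))))   [R2 at 1]
2. q(f(e, q(f(s(e), b))))  →  q(q(f(s(e), b)))   [R2 at 1]
3. q(q(f(s(e), b)))  →  q(q(b))   [R2 at 1.1]
4. q(q(b))  →  q(b)   [R3 at 1]
5. q(b)  →  b   [R3 at ε]

b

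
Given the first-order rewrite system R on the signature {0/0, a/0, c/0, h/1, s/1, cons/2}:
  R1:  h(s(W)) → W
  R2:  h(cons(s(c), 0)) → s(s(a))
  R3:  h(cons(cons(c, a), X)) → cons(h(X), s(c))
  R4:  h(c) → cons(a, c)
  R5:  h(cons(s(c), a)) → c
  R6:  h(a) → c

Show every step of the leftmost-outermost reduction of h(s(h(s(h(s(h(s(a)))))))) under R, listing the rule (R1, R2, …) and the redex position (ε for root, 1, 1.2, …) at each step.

a

1. h(s(h(s(h(s(h(s(a))))))))  →  h(s(h(s(h(s(a))))))   [R1 at ε]
2. h(s(h(s(h(s(a))))))  →  h(s(h(s(a))))   [R1 at ε]
3. h(s(h(s(a))))  →  h(s(a))   [R1 at ε]
4. h(s(a))  →  a   [R1 at ε]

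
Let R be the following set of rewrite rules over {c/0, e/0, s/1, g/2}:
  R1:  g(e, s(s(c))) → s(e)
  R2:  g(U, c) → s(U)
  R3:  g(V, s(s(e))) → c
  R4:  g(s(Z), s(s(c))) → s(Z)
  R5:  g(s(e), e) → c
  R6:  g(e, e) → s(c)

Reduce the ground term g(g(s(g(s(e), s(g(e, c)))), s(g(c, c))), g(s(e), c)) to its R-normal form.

c

1. g(g(s(g(s(e), s(g(e, c)))), s(g(c, c))), g(s(e), c))  →  g(g(s(g(s(e), s(s(e)))), s(g(c, c))), g(s(e), c))   [R2 at 1.1.1.2.1]
2. g(g(s(g(s(e), s(s(e)))), s(g(c, c))), g(s(e), c))  →  g(g(s(c), s(g(c, c))), g(s(e), c))   [R3 at 1.1.1]
3. g(g(s(c), s(g(c, c))), g(s(e), c))  →  g(g(s(c), s(s(c))), g(s(e), c))   [R2 at 1.2.1]
4. g(g(s(c), s(s(c))), g(s(e), c))  →  g(s(c), g(s(e), c))   [R4 at 1]
5. g(s(c), g(s(e), c))  →  g(s(c), s(s(e)))   [R2 at 2]
6. g(s(c), s(s(e)))  →  c   [R3 at ε]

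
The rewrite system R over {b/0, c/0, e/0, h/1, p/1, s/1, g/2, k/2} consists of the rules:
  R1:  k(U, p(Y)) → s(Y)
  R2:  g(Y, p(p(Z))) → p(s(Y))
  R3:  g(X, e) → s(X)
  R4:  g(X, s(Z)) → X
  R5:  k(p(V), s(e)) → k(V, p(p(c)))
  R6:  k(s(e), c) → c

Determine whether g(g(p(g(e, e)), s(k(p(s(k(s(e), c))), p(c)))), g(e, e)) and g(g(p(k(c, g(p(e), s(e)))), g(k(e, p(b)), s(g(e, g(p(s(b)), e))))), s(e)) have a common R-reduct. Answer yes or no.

yes — NF(t₁) = p(s(e)), NF(t₂) = p(s(e))

Reduce t₁ = g(g(p(g(e, e)), s(k(p(s(k(s(e), c))), p(c)))), g(e, e)):
1. g(g(p(g(e, e)), s(k(p(s(k(s(e), c))), p(c)))), g(e, e))  →  g(p(g(e, e)), g(e, e))   [R4 at 1]
2. g(p(g(e, e)), g(e, e))  →  g(p(s(e)), g(e, e))   [R3 at 1.1]
3. g(p(s(e)), g(e, e))  →  g(p(s(e)), s(e))   [R3 at 2]
4. g(p(s(e)), s(e))  →  p(s(e))   [R4 at ε]

Reduce t₂ = g(g(p(k(c, g(p(e), s(e)))), g(k(e, p(b)), s(g(e, g(p(s(b)), e))))), s(e)):
1. g(g(p(k(c, g(p(e), s(e)))), g(k(e, p(b)), s(g(e, g(p(s(b)), e))))), s(e))  →  g(p(k(c, g(p(e), s(e)))), g(k(e, p(b)), s(g(e, g(p(s(b)), e)))))   [R4 at ε]
2. g(p(k(c, g(p(e), s(e)))), g(k(e, p(b)), s(g(e, g(p(s(b)), e)))))  →  g(p(k(c, p(e))), g(k(e, p(b)), s(g(e, g(p(s(b)), e)))))   [R4 at 1.1.2]
3. g(p(k(c, p(e))), g(k(e, p(b)), s(g(e, g(p(s(b)), e)))))  →  g(p(s(e)), g(k(e, p(b)), s(g(e, g(p(s(b)), e)))))   [R1 at 1.1]
4. g(p(s(e)), g(k(e, p(b)), s(g(e, g(p(s(b)), e)))))  →  g(p(s(e)), k(e, p(b)))   [R4 at 2]
5. g(p(s(e)), k(e, p(b)))  →  g(p(s(e)), s(b))   [R1 at 2]
6. g(p(s(e)), s(b))  →  p(s(e))   [R4 at ε]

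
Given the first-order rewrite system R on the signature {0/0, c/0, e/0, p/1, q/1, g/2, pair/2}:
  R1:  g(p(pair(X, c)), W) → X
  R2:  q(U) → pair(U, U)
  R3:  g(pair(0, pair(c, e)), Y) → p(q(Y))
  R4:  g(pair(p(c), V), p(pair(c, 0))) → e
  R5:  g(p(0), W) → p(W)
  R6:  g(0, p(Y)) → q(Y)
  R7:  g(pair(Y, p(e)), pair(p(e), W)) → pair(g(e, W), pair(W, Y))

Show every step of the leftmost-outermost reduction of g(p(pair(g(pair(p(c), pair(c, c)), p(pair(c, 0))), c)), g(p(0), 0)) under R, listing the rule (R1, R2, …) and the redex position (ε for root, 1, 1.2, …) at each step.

e

1. g(p(pair(g(pair(p(c), pair(c, c)), p(pair(c, 0))), c)), g(p(0), 0))  →  g(pair(p(c), pair(c, c)), p(pair(c, 0)))   [R1 at ε]
2. g(pair(p(c), pair(c, c)), p(pair(c, 0)))  →  e   [R4 at ε]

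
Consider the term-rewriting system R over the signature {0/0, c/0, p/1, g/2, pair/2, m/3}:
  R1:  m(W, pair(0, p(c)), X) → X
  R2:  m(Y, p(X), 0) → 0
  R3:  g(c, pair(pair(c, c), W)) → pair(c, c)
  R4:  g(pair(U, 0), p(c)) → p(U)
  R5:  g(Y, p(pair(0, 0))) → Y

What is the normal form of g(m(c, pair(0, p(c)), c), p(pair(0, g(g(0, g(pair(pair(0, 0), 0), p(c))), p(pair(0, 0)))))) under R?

1. g(m(c, pair(0, p(c)), c), p(pair(0, g(g(0, g(pair(pair(0, 0), 0), p(c))), p(pair(0, 0))))))  →  g(c, p(pair(0, g(g(0, g(pair(pair(0, 0), 0), p(c))), p(pair(0, 0))))))   [R1 at 1]
2. g(c, p(pair(0, g(g(0, g(pair(pair(0, 0), 0), p(c))), p(pair(0, 0))))))  →  g(c, p(pair(0, g(0, g(pair(pair(0, 0), 0), p(c))))))   [R5 at 2.1.2]
3. g(c, p(pair(0, g(0, g(pair(pair(0, 0), 0), p(c))))))  →  g(c, p(pair(0, g(0, p(pair(0, 0))))))   [R4 at 2.1.2.2]
4. g(c, p(pair(0, g(0, p(pair(0, 0))))))  →  g(c, p(pair(0, 0)))   [R5 at 2.1.2]
5. g(c, p(pair(0, 0)))  →  c   [R5 at ε]

c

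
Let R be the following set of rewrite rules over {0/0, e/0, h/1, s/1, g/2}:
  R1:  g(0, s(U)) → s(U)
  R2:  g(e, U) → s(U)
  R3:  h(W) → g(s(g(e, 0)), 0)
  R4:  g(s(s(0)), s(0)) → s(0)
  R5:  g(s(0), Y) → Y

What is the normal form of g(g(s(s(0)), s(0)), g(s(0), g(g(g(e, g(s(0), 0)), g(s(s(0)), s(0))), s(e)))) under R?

s(e)

1. g(g(s(s(0)), s(0)), g(s(0), g(g(g(e, g(s(0), 0)), g(s(s(0)), s(0))), s(e))))  →  g(s(0), g(s(0), g(g(g(e, g(s(0), 0)), g(s(s(0)), s(0))), s(e))))   [R4 at 1]
2. g(s(0), g(s(0), g(g(g(e, g(s(0), 0)), g(s(s(0)), s(0))), s(e))))  →  g(s(0), g(g(g(e, g(s(0), 0)), g(s(s(0)), s(0))), s(e)))   [R5 at ε]
3. g(s(0), g(g(g(e, g(s(0), 0)), g(s(s(0)), s(0))), s(e)))  →  g(g(g(e, g(s(0), 0)), g(s(s(0)), s(0))), s(e))   [R5 at ε]
4. g(g(g(e, g(s(0), 0)), g(s(s(0)), s(0))), s(e))  →  g(g(s(g(s(0), 0)), g(s(s(0)), s(0))), s(e))   [R2 at 1.1]
5. g(g(s(g(s(0), 0)), g(s(s(0)), s(0))), s(e))  →  g(g(s(0), g(s(s(0)), s(0))), s(e))   [R5 at 1.1.1]
6. g(g(s(0), g(s(s(0)), s(0))), s(e))  →  g(g(s(s(0)), s(0)), s(e))   [R5 at 1]
7. g(g(s(s(0)), s(0)), s(e))  →  g(s(0), s(e))   [R4 at 1]
8. g(s(0), s(e))  →  s(e)   [R5 at ε]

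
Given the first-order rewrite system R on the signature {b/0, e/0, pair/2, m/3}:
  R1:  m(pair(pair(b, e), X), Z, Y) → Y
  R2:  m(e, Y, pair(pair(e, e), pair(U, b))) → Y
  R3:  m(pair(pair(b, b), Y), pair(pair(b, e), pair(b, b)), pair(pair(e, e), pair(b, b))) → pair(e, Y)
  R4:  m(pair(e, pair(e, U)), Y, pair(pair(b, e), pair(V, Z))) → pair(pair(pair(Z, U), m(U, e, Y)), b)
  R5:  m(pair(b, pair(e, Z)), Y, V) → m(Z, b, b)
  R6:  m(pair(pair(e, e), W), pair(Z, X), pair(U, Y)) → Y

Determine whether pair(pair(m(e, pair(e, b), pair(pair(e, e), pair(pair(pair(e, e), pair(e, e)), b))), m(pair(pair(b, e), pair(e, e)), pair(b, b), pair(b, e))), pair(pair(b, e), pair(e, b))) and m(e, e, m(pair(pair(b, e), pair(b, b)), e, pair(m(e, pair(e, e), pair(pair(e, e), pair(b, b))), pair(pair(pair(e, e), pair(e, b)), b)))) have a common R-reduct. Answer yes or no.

no — NF(t₁) = pair(pair(pair(e, b), pair(b, e)), pair(pair(b, e), pair(e, b))), NF(t₂) = e

Reduce t₁ = pair(pair(m(e, pair(e, b), pair(pair(e, e), pair(pair(pair(e, e), pair(e, e)), b))), m(pair(pair(b, e), pair(e, e)), pair(b, b), pair(b, e))), pair(pair(b, e), pair(e, b))):
1. pair(pair(m(e, pair(e, b), pair(pair(e, e), pair(pair(pair(e, e), pair(e, e)), b))), m(pair(pair(b, e), pair(e, e)), pair(b, b), pair(b, e))), pair(pair(b, e), pair(e, b)))  →  pair(pair(pair(e, b), m(pair(pair(b, e), pair(e, e)), pair(b, b), pair(b, e))), pair(pair(b, e), pair(e, b)))   [R2 at 1.1]
2. pair(pair(pair(e, b), m(pair(pair(b, e), pair(e, e)), pair(b, b), pair(b, e))), pair(pair(b, e), pair(e, b)))  →  pair(pair(pair(e, b), pair(b, e)), pair(pair(b, e), pair(e, b)))   [R1 at 1.2]

Reduce t₂ = m(e, e, m(pair(pair(b, e), pair(b, b)), e, pair(m(e, pair(e, e), pair(pair(e, e), pair(b, b))), pair(pair(pair(e, e), pair(e, b)), b)))):
1. m(e, e, m(pair(pair(b, e), pair(b, b)), e, pair(m(e, pair(e, e), pair(pair(e, e), pair(b, b))), pair(pair(pair(e, e), pair(e, b)), b))))  →  m(e, e, pair(m(e, pair(e, e), pair(pair(e, e), pair(b, b))), pair(pair(pair(e, e), pair(e, b)), b)))   [R1 at 3]
2. m(e, e, pair(m(e, pair(e, e), pair(pair(e, e), pair(b, b))), pair(pair(pair(e, e), pair(e, b)), b)))  →  m(e, e, pair(pair(e, e), pair(pair(pair(e, e), pair(e, b)), b)))   [R2 at 3.1]
3. m(e, e, pair(pair(e, e), pair(pair(pair(e, e), pair(e, b)), b)))  →  e   [R2 at ε]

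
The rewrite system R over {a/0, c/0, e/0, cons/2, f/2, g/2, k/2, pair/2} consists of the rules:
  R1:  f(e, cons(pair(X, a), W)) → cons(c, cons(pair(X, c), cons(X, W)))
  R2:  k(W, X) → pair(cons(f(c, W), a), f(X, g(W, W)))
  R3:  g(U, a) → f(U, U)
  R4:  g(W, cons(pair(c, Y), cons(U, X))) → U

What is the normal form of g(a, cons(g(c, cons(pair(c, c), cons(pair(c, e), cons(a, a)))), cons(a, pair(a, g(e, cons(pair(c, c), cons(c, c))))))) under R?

a

1. g(a, cons(g(c, cons(pair(c, c), cons(pair(c, e), cons(a, a)))), cons(a, pair(a, g(e, cons(pair(c, c), cons(c, c)))))))  →  g(a, cons(pair(c, e), cons(a, pair(a, g(e, cons(pair(c, c), cons(c, c)))))))   [R4 at 2.1]
2. g(a, cons(pair(c, e), cons(a, pair(a, g(e, cons(pair(c, c), cons(c, c)))))))  →  a   [R4 at ε]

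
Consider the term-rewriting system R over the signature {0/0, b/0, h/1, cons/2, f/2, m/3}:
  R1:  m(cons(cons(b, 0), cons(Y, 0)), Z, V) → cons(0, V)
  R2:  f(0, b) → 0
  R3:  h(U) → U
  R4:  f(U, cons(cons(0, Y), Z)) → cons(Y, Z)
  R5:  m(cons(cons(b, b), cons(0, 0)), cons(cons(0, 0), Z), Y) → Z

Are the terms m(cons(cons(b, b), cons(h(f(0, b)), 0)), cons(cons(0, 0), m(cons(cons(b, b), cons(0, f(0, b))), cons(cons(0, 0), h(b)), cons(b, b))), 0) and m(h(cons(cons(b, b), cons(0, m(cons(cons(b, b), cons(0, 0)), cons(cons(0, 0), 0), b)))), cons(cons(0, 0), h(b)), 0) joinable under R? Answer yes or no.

yes — NF(t₁) = b, NF(t₂) = b

Reduce t₁ = m(cons(cons(b, b), cons(h(f(0, b)), 0)), cons(cons(0, 0), m(cons(cons(b, b), cons(0, f(0, b))), cons(cons(0, 0), h(b)), cons(b, b))), 0):
1. m(cons(cons(b, b), cons(h(f(0, b)), 0)), cons(cons(0, 0), m(cons(cons(b, b), cons(0, f(0, b))), cons(cons(0, 0), h(b)), cons(b, b))), 0)  →  m(cons(cons(b, b), cons(f(0, b), 0)), cons(cons(0, 0), m(cons(cons(b, b), cons(0, f(0, b))), cons(cons(0, 0), h(b)), cons(b, b))), 0)   [R3 at 1.2.1]
2. m(cons(cons(b, b), cons(f(0, b), 0)), cons(cons(0, 0), m(cons(cons(b, b), cons(0, f(0, b))), cons(cons(0, 0), h(b)), cons(b, b))), 0)  →  m(cons(cons(b, b), cons(0, 0)), cons(cons(0, 0), m(cons(cons(b, b), cons(0, f(0, b))), cons(cons(0, 0), h(b)), cons(b, b))), 0)   [R2 at 1.2.1]
3. m(cons(cons(b, b), cons(0, 0)), cons(cons(0, 0), m(cons(cons(b, b), cons(0, f(0, b))), cons(cons(0, 0), h(b)), cons(b, b))), 0)  →  m(cons(cons(b, b), cons(0, f(0, b))), cons(cons(0, 0), h(b)), cons(b, b))   [R5 at ε]
4. m(cons(cons(b, b), cons(0, f(0, b))), cons(cons(0, 0), h(b)), cons(b, b))  →  m(cons(cons(b, b), cons(0, 0)), cons(cons(0, 0), h(b)), cons(b, b))   [R2 at 1.2.2]
5. m(cons(cons(b, b), cons(0, 0)), cons(cons(0, 0), h(b)), cons(b, b))  →  h(b)   [R5 at ε]
6. h(b)  →  b   [R3 at ε]

Reduce t₂ = m(h(cons(cons(b, b), cons(0, m(cons(cons(b, b), cons(0, 0)), cons(cons(0, 0), 0), b)))), cons(cons(0, 0), h(b)), 0):
1. m(h(cons(cons(b, b), cons(0, m(cons(cons(b, b), cons(0, 0)), cons(cons(0, 0), 0), b)))), cons(cons(0, 0), h(b)), 0)  →  m(cons(cons(b, b), cons(0, m(cons(cons(b, b), cons(0, 0)), cons(cons(0, 0), 0), b))), cons(cons(0, 0), h(b)), 0)   [R3 at 1]
2. m(cons(cons(b, b), cons(0, m(cons(cons(b, b), cons(0, 0)), cons(cons(0, 0), 0), b))), cons(cons(0, 0), h(b)), 0)  →  m(cons(cons(b, b), cons(0, 0)), cons(cons(0, 0), h(b)), 0)   [R5 at 1.2.2]
3. m(cons(cons(b, b), cons(0, 0)), cons(cons(0, 0), h(b)), 0)  →  h(b)   [R5 at ε]
4. h(b)  →  b   [R3 at ε]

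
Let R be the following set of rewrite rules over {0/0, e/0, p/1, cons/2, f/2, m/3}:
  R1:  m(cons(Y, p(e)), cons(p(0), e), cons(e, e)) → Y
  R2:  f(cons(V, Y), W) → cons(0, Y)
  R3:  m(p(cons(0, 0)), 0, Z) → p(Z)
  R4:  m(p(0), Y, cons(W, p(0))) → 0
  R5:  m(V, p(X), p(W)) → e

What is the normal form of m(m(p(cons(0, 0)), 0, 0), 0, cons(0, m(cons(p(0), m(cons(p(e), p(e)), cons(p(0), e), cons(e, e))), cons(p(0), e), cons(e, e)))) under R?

1. m(m(p(cons(0, 0)), 0, 0), 0, cons(0, m(cons(p(0), m(cons(p(e), p(e)), cons(p(0), e), cons(e, e))), cons(p(0), e), cons(e, e))))  →  m(p(0), 0, cons(0, m(cons(p(0), m(cons(p(e), p(e)), cons(p(0), e), cons(e, e))), cons(p(0), e), cons(e, e))))   [R3 at 1]
2. m(p(0), 0, cons(0, m(cons(p(0), m(cons(p(e), p(e)), cons(p(0), e), cons(e, e))), cons(p(0), e), cons(e, e))))  →  m(p(0), 0, cons(0, m(cons(p(0), p(e)), cons(p(0), e), cons(e, e))))   [R1 at 3.2.1.2]
3. m(p(0), 0, cons(0, m(cons(p(0), p(e)), cons(p(0), e), cons(e, e))))  →  m(p(0), 0, cons(0, p(0)))   [R1 at 3.2]
4. m(p(0), 0, cons(0, p(0)))  →  0   [R4 at ε]

0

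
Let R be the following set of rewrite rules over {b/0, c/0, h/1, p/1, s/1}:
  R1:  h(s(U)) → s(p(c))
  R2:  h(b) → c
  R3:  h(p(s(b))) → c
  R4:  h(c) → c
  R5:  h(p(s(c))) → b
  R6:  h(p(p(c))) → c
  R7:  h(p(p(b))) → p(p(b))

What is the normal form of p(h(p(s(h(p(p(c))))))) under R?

1. p(h(p(s(h(p(p(c)))))))  →  p(h(p(s(c))))   [R6 at 1.1.1.1]
2. p(h(p(s(c))))  →  p(b)   [R5 at 1]

p(b)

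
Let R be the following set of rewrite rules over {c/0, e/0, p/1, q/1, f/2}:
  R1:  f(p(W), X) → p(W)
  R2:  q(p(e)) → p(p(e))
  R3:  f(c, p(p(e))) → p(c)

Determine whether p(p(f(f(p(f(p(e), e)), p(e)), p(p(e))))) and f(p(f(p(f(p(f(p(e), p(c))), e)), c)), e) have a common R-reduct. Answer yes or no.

yes — NF(t₁) = p(p(p(p(e)))), NF(t₂) = p(p(p(p(e))))

Reduce t₁ = p(p(f(f(p(f(p(e), e)), p(e)), p(p(e))))):
1. p(p(f(f(p(f(p(e), e)), p(e)), p(p(e)))))  →  p(p(f(p(f(p(e), e)), p(p(e)))))   [R1 at 1.1.1]
2. p(p(f(p(f(p(e), e)), p(p(e)))))  →  p(p(p(f(p(e), e))))   [R1 at 1.1]
3. p(p(p(f(p(e), e))))  →  p(p(p(p(e))))   [R1 at 1.1.1]

Reduce t₂ = f(p(f(p(f(p(f(p(e), p(c))), e)), c)), e):
1. f(p(f(p(f(p(f(p(e), p(c))), e)), c)), e)  →  p(f(p(f(p(f(p(e), p(c))), e)), c))   [R1 at ε]
2. p(f(p(f(p(f(p(e), p(c))), e)), c))  →  p(p(f(p(f(p(e), p(c))), e)))   [R1 at 1]
3. p(p(f(p(f(p(e), p(c))), e)))  →  p(p(p(f(p(e), p(c)))))   [R1 at 1.1]
4. p(p(p(f(p(e), p(c)))))  →  p(p(p(p(e))))   [R1 at 1.1.1]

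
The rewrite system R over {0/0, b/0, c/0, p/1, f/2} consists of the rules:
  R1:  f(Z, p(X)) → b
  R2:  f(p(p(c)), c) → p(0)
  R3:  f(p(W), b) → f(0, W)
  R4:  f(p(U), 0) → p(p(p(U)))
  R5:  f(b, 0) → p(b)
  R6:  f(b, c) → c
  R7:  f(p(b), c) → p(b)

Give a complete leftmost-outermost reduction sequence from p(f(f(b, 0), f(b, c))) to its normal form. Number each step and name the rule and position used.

p(p(b))

1. p(f(f(b, 0), f(b, c)))  →  p(f(p(b), f(b, c)))   [R5 at 1.1]
2. p(f(p(b), f(b, c)))  →  p(f(p(b), c))   [R6 at 1.2]
3. p(f(p(b), c))  →  p(p(b))   [R7 at 1]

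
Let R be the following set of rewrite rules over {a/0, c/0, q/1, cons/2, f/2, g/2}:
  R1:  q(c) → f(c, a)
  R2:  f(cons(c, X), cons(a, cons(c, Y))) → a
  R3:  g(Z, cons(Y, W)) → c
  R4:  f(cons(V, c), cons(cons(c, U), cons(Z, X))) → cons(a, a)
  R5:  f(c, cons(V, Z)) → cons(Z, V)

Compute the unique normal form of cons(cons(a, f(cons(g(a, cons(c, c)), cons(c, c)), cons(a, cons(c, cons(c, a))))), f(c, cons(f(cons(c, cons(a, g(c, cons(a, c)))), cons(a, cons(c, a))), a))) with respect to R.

cons(cons(a, a), cons(a, a))

1. cons(cons(a, f(cons(g(a, cons(c, c)), cons(c, c)), cons(a, cons(c, cons(c, a))))), f(c, cons(f(cons(c, cons(a, g(c, cons(a, c)))), cons(a, cons(c, a))), a)))  →  cons(cons(a, f(cons(c, cons(c, c)), cons(a, cons(c, cons(c, a))))), f(c, cons(f(cons(c, cons(a, g(c, cons(a, c)))), cons(a, cons(c, a))), a)))   [R3 at 1.2.1.1]
2. cons(cons(a, f(cons(c, cons(c, c)), cons(a, cons(c, cons(c, a))))), f(c, cons(f(cons(c, cons(a, g(c, cons(a, c)))), cons(a, cons(c, a))), a)))  →  cons(cons(a, a), f(c, cons(f(cons(c, cons(a, g(c, cons(a, c)))), cons(a, cons(c, a))), a)))   [R2 at 1.2]
3. cons(cons(a, a), f(c, cons(f(cons(c, cons(a, g(c, cons(a, c)))), cons(a, cons(c, a))), a)))  →  cons(cons(a, a), cons(a, f(cons(c, cons(a, g(c, cons(a, c)))), cons(a, cons(c, a)))))   [R5 at 2]
4. cons(cons(a, a), cons(a, f(cons(c, cons(a, g(c, cons(a, c)))), cons(a, cons(c, a)))))  →  cons(cons(a, a), cons(a, a))   [R2 at 2.2]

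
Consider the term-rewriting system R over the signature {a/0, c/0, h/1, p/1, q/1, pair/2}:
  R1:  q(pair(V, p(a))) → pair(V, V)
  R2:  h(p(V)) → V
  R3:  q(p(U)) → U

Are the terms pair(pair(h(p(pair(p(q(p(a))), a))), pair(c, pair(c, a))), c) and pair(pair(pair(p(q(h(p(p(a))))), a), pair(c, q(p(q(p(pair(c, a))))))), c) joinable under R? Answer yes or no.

yes — NF(t₁) = pair(pair(pair(p(a), a), pair(c, pair(c, a))), c), NF(t₂) = pair(pair(pair(p(a), a), pair(c, pair(c, a))), c)

Reduce t₁ = pair(pair(h(p(pair(p(q(p(a))), a))), pair(c, pair(c, a))), c):
1. pair(pair(h(p(pair(p(q(p(a))), a))), pair(c, pair(c, a))), c)  →  pair(pair(pair(p(q(p(a))), a), pair(c, pair(c, a))), c)   [R2 at 1.1]
2. pair(pair(pair(p(q(p(a))), a), pair(c, pair(c, a))), c)  →  pair(pair(pair(p(a), a), pair(c, pair(c, a))), c)   [R3 at 1.1.1.1]

Reduce t₂ = pair(pair(pair(p(q(h(p(p(a))))), a), pair(c, q(p(q(p(pair(c, a))))))), c):
1. pair(pair(pair(p(q(h(p(p(a))))), a), pair(c, q(p(q(p(pair(c, a))))))), c)  →  pair(pair(pair(p(q(p(a))), a), pair(c, q(p(q(p(pair(c, a))))))), c)   [R2 at 1.1.1.1.1]
2. pair(pair(pair(p(q(p(a))), a), pair(c, q(p(q(p(pair(c, a))))))), c)  →  pair(pair(pair(p(a), a), pair(c, q(p(q(p(pair(c, a))))))), c)   [R3 at 1.1.1.1]
3. pair(pair(pair(p(a), a), pair(c, q(p(q(p(pair(c, a))))))), c)  →  pair(pair(pair(p(a), a), pair(c, q(p(pair(c, a))))), c)   [R3 at 1.2.2]
4. pair(pair(pair(p(a), a), pair(c, q(p(pair(c, a))))), c)  →  pair(pair(pair(p(a), a), pair(c, pair(c, a))), c)   [R3 at 1.2.2]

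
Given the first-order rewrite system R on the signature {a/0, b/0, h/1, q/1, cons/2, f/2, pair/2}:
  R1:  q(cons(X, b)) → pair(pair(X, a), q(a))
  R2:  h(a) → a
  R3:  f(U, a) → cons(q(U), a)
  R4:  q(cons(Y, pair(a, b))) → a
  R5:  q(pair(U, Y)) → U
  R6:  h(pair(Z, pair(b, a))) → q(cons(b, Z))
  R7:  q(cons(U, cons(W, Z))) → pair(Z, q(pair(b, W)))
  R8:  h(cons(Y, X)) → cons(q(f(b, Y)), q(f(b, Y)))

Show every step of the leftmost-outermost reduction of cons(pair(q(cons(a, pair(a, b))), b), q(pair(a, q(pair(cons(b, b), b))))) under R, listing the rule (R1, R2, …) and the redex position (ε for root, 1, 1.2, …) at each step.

1. cons(pair(q(cons(a, pair(a, b))), b), q(pair(a, q(pair(cons(b, b), b)))))  →  cons(pair(a, b), q(pair(a, q(pair(cons(b, b), b)))))   [R4 at 1.1]
2. cons(pair(a, b), q(pair(a, q(pair(cons(b, b), b)))))  →  cons(pair(a, b), a)   [R5 at 2]

cons(pair(a, b), a)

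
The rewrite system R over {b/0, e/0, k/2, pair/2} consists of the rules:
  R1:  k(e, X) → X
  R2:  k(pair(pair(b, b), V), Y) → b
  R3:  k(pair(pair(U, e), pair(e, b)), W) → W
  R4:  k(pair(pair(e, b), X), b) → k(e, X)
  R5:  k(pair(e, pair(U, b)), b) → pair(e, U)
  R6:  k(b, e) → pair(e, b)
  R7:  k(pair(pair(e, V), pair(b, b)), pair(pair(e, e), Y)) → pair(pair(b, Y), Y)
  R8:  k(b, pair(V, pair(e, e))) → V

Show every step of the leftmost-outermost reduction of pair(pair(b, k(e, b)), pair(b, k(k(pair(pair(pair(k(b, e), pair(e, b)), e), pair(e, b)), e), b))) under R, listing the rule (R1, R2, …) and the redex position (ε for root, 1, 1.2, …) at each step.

1. pair(pair(b, k(e, b)), pair(b, k(k(pair(pair(pair(k(b, e), pair(e, b)), e), pair(e, b)), e), b)))  →  pair(pair(b, b), pair(b, k(k(pair(pair(pair(k(b, e), pair(e, b)), e), pair(e, b)), e), b)))   [R1 at 1.2]
2. pair(pair(b, b), pair(b, k(k(pair(pair(pair(k(b, e), pair(e, b)), e), pair(e, b)), e), b)))  →  pair(pair(b, b), pair(b, k(e, b)))   [R3 at 2.2.1]
3. pair(pair(b, b), pair(b, k(e, b)))  →  pair(pair(b, b), pair(b, b))   [R1 at 2.2]

pair(pair(b, b), pair(b, b))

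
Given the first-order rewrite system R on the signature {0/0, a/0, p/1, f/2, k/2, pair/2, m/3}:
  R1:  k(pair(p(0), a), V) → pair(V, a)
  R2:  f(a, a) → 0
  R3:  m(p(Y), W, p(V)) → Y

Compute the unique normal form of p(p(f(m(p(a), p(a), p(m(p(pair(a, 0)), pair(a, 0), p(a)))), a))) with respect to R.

1. p(p(f(m(p(a), p(a), p(m(p(pair(a, 0)), pair(a, 0), p(a)))), a)))  →  p(p(f(a, a)))   [R3 at 1.1.1]
2. p(p(f(a, a)))  →  p(p(0))   [R2 at 1.1]

p(p(0))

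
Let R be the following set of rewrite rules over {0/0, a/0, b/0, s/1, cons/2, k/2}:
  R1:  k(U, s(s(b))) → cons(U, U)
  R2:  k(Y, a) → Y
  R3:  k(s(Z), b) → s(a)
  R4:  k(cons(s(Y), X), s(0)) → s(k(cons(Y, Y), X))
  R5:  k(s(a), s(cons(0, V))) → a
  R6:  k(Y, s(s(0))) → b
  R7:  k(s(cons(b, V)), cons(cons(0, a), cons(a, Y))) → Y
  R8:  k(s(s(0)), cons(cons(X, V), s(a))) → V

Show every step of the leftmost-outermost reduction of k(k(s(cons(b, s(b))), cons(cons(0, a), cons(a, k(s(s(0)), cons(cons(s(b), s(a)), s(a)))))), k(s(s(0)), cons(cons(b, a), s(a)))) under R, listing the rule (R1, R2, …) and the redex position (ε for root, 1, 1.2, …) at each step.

1. k(k(s(cons(b, s(b))), cons(cons(0, a), cons(a, k(s(s(0)), cons(cons(s(b), s(a)), s(a)))))), k(s(s(0)), cons(cons(b, a), s(a))))  →  k(k(s(s(0)), cons(cons(s(b), s(a)), s(a))), k(s(s(0)), cons(cons(b, a), s(a))))   [R7 at 1]
2. k(k(s(s(0)), cons(cons(s(b), s(a)), s(a))), k(s(s(0)), cons(cons(b, a), s(a))))  →  k(s(a), k(s(s(0)), cons(cons(b, a), s(a))))   [R8 at 1]
3. k(s(a), k(s(s(0)), cons(cons(b, a), s(a))))  →  k(s(a), a)   [R8 at 2]
4. k(s(a), a)  →  s(a)   [R2 at ε]

s(a)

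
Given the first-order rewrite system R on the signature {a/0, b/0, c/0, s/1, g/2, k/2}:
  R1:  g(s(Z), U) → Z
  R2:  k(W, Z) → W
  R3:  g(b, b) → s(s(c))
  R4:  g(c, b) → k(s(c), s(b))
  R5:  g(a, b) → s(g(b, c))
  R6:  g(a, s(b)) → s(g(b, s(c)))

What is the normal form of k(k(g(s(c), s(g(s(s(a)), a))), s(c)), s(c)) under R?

1. k(k(g(s(c), s(g(s(s(a)), a))), s(c)), s(c))  →  k(g(s(c), s(g(s(s(a)), a))), s(c))   [R2 at ε]
2. k(g(s(c), s(g(s(s(a)), a))), s(c))  →  g(s(c), s(g(s(s(a)), a)))   [R2 at ε]
3. g(s(c), s(g(s(s(a)), a)))  →  c   [R1 at ε]

c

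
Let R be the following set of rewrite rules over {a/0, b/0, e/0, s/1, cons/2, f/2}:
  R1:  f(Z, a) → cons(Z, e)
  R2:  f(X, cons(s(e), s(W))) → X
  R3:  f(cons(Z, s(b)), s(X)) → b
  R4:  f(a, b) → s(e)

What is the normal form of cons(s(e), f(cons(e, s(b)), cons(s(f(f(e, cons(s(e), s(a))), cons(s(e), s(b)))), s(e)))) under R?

cons(s(e), cons(e, s(b)))

1. cons(s(e), f(cons(e, s(b)), cons(s(f(f(e, cons(s(e), s(a))), cons(s(e), s(b)))), s(e))))  →  cons(s(e), f(cons(e, s(b)), cons(s(f(e, cons(s(e), s(a)))), s(e))))   [R2 at 2.2.1.1]
2. cons(s(e), f(cons(e, s(b)), cons(s(f(e, cons(s(e), s(a)))), s(e))))  →  cons(s(e), f(cons(e, s(b)), cons(s(e), s(e))))   [R2 at 2.2.1.1]
3. cons(s(e), f(cons(e, s(b)), cons(s(e), s(e))))  →  cons(s(e), cons(e, s(b)))   [R2 at 2]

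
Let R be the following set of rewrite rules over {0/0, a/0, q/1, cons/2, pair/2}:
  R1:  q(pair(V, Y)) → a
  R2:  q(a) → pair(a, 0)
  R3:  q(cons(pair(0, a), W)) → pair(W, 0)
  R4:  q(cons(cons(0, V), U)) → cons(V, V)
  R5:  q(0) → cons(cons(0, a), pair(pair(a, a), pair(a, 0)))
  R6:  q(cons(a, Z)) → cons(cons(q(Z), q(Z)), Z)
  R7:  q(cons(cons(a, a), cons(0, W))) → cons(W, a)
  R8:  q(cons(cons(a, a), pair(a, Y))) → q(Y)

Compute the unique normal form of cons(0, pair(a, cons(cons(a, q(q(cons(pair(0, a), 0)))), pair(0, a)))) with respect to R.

1. cons(0, pair(a, cons(cons(a, q(q(cons(pair(0, a), 0)))), pair(0, a))))  →  cons(0, pair(a, cons(cons(a, q(pair(0, 0))), pair(0, a))))   [R3 at 2.2.1.2.1]
2. cons(0, pair(a, cons(cons(a, q(pair(0, 0))), pair(0, a))))  →  cons(0, pair(a, cons(cons(a, a), pair(0, a))))   [R1 at 2.2.1.2]

cons(0, pair(a, cons(cons(a, a), pair(0, a))))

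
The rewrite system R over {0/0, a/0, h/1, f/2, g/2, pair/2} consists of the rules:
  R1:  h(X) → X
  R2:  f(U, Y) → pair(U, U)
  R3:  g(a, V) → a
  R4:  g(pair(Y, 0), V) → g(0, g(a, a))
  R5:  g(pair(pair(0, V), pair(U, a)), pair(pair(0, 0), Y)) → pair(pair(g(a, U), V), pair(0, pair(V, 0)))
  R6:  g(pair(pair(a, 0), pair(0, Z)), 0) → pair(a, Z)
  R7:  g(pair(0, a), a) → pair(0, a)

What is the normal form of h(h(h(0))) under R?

1. h(h(h(0)))  →  h(h(0))   [R1 at ε]
2. h(h(0))  →  h(0)   [R1 at ε]
3. h(0)  →  0   [R1 at ε]

0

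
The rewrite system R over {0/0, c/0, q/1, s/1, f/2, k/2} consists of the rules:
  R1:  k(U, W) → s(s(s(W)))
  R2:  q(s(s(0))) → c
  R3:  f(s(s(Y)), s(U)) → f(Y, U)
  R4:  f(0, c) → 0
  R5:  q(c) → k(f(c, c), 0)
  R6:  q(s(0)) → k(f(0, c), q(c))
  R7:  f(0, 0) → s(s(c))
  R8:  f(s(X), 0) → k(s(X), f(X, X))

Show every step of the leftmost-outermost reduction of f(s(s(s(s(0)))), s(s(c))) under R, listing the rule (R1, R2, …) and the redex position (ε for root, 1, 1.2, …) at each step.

0

1. f(s(s(s(s(0)))), s(s(c)))  →  f(s(s(0)), s(c))   [R3 at ε]
2. f(s(s(0)), s(c))  →  f(0, c)   [R3 at ε]
3. f(0, c)  →  0   [R4 at ε]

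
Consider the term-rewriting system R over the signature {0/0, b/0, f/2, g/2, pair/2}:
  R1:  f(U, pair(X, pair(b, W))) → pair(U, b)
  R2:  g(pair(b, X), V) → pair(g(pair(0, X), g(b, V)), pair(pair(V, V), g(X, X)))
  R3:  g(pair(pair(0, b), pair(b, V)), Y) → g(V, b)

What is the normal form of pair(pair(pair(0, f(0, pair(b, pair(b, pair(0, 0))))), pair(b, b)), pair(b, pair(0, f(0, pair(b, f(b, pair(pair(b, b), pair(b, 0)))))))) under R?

1. pair(pair(pair(0, f(0, pair(b, pair(b, pair(0, 0))))), pair(b, b)), pair(b, pair(0, f(0, pair(b, f(b, pair(pair(b, b), pair(b, 0))))))))  →  pair(pair(pair(0, pair(0, b)), pair(b, b)), pair(b, pair(0, f(0, pair(b, f(b, pair(pair(b, b), pair(b, 0))))))))   [R1 at 1.1.2]
2. pair(pair(pair(0, pair(0, b)), pair(b, b)), pair(b, pair(0, f(0, pair(b, f(b, pair(pair(b, b), pair(b, 0))))))))  →  pair(pair(pair(0, pair(0, b)), pair(b, b)), pair(b, pair(0, f(0, pair(b, pair(b, b))))))   [R1 at 2.2.2.2.2]
3. pair(pair(pair(0, pair(0, b)), pair(b, b)), pair(b, pair(0, f(0, pair(b, pair(b, b))))))  →  pair(pair(pair(0, pair(0, b)), pair(b, b)), pair(b, pair(0, pair(0, b))))   [R1 at 2.2.2]

pair(pair(pair(0, pair(0, b)), pair(b, b)), pair(b, pair(0, pair(0, b))))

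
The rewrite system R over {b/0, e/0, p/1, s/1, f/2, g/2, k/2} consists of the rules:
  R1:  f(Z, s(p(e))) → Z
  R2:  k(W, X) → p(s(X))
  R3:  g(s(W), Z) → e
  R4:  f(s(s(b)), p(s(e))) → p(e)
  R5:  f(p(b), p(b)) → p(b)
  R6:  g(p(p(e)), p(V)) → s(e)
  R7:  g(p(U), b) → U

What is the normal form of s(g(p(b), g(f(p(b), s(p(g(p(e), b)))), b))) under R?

1. s(g(p(b), g(f(p(b), s(p(g(p(e), b)))), b)))  →  s(g(p(b), g(f(p(b), s(p(e))), b)))   [R7 at 1.2.1.2.1.1]
2. s(g(p(b), g(f(p(b), s(p(e))), b)))  →  s(g(p(b), g(p(b), b)))   [R1 at 1.2.1]
3. s(g(p(b), g(p(b), b)))  →  s(g(p(b), b))   [R7 at 1.2]
4. s(g(p(b), b))  →  s(b)   [R7 at 1]

s(b)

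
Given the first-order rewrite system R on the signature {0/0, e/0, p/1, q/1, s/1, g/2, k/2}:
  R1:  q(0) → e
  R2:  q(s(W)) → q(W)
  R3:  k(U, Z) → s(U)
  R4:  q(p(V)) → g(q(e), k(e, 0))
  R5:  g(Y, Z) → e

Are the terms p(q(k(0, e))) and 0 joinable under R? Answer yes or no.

Reduce t₁ = p(q(k(0, e))):
1. p(q(k(0, e)))  →  p(q(s(0)))   [R3 at 1.1]
2. p(q(s(0)))  →  p(q(0))   [R2 at 1]
3. p(q(0))  →  p(e)   [R1 at 1]

Reduce t₂ = 0:

no — NF(t₁) = p(e), NF(t₂) = 0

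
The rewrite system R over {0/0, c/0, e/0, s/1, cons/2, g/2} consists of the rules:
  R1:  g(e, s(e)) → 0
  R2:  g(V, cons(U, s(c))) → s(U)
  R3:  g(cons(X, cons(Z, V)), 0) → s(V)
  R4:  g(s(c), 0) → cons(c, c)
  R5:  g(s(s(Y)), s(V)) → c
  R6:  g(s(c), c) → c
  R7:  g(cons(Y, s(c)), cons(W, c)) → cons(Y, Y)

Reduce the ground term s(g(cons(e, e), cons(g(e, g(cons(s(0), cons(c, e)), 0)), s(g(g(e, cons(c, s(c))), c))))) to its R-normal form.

1. s(g(cons(e, e), cons(g(e, g(cons(s(0), cons(c, e)), 0)), s(g(g(e, cons(c, s(c))), c)))))  →  s(g(cons(e, e), cons(g(e, s(e)), s(g(g(e, cons(c, s(c))), c)))))   [R3 at 1.2.1.2]
2. s(g(cons(e, e), cons(g(e, s(e)), s(g(g(e, cons(c, s(c))), c)))))  →  s(g(cons(e, e), cons(0, s(g(g(e, cons(c, s(c))), c)))))   [R1 at 1.2.1]
3. s(g(cons(e, e), cons(0, s(g(g(e, cons(c, s(c))), c)))))  →  s(g(cons(e, e), cons(0, s(g(s(c), c)))))   [R2 at 1.2.2.1.1]
4. s(g(cons(e, e), cons(0, s(g(s(c), c)))))  →  s(g(cons(e, e), cons(0, s(c))))   [R6 at 1.2.2.1]
5. s(g(cons(e, e), cons(0, s(c))))  →  s(s(0))   [R2 at 1]

s(s(0))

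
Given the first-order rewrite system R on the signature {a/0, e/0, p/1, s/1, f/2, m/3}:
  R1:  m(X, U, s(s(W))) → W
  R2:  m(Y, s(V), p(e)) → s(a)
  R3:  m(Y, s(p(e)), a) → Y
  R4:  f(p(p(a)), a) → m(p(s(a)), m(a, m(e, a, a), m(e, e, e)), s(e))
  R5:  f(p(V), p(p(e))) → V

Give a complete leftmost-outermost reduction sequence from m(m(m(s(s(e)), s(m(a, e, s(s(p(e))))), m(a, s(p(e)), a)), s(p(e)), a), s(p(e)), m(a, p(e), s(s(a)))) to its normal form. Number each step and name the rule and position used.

s(s(e))

1. m(m(m(s(s(e)), s(m(a, e, s(s(p(e))))), m(a, s(p(e)), a)), s(p(e)), a), s(p(e)), m(a, p(e), s(s(a))))  →  m(m(s(s(e)), s(m(a, e, s(s(p(e))))), m(a, s(p(e)), a)), s(p(e)), m(a, p(e), s(s(a))))   [R3 at 1]
2. m(m(s(s(e)), s(m(a, e, s(s(p(e))))), m(a, s(p(e)), a)), s(p(e)), m(a, p(e), s(s(a))))  →  m(m(s(s(e)), s(p(e)), m(a, s(p(e)), a)), s(p(e)), m(a, p(e), s(s(a))))   [R1 at 1.2.1]
3. m(m(s(s(e)), s(p(e)), m(a, s(p(e)), a)), s(p(e)), m(a, p(e), s(s(a))))  →  m(m(s(s(e)), s(p(e)), a), s(p(e)), m(a, p(e), s(s(a))))   [R3 at 1.3]
4. m(m(s(s(e)), s(p(e)), a), s(p(e)), m(a, p(e), s(s(a))))  →  m(s(s(e)), s(p(e)), m(a, p(e), s(s(a))))   [R3 at 1]
5. m(s(s(e)), s(p(e)), m(a, p(e), s(s(a))))  →  m(s(s(e)), s(p(e)), a)   [R1 at 3]
6. m(s(s(e)), s(p(e)), a)  →  s(s(e))   [R3 at ε]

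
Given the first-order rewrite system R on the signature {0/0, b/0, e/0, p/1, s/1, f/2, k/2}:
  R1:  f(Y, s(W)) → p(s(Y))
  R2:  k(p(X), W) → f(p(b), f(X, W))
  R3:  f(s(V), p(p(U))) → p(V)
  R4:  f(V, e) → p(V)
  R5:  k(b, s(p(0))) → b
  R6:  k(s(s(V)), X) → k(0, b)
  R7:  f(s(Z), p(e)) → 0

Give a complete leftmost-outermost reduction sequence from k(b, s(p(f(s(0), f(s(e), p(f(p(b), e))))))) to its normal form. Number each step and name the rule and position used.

1. k(b, s(p(f(s(0), f(s(e), p(f(p(b), e)))))))  →  k(b, s(p(f(s(0), f(s(e), p(p(p(b))))))))   [R4 at 2.1.1.2.2.1]
2. k(b, s(p(f(s(0), f(s(e), p(p(p(b))))))))  →  k(b, s(p(f(s(0), p(e)))))   [R3 at 2.1.1.2]
3. k(b, s(p(f(s(0), p(e)))))  →  k(b, s(p(0)))   [R7 at 2.1.1]
4. k(b, s(p(0)))  →  b   [R5 at ε]

b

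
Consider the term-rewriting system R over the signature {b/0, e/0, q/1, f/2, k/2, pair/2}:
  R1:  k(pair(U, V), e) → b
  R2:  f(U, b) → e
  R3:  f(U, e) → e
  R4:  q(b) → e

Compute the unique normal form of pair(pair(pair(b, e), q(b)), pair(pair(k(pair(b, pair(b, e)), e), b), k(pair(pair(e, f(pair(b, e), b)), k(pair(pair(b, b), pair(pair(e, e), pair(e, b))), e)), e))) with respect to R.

pair(pair(pair(b, e), e), pair(pair(b, b), b))

1. pair(pair(pair(b, e), q(b)), pair(pair(k(pair(b, pair(b, e)), e), b), k(pair(pair(e, f(pair(b, e), b)), k(pair(pair(b, b), pair(pair(e, e), pair(e, b))), e)), e)))  →  pair(pair(pair(b, e), e), pair(pair(k(pair(b, pair(b, e)), e), b), k(pair(pair(e, f(pair(b, e), b)), k(pair(pair(b, b), pair(pair(e, e), pair(e, b))), e)), e)))   [R4 at 1.2]
2. pair(pair(pair(b, e), e), pair(pair(k(pair(b, pair(b, e)), e), b), k(pair(pair(e, f(pair(b, e), b)), k(pair(pair(b, b), pair(pair(e, e), pair(e, b))), e)), e)))  →  pair(pair(pair(b, e), e), pair(pair(b, b), k(pair(pair(e, f(pair(b, e), b)), k(pair(pair(b, b), pair(pair(e, e), pair(e, b))), e)), e)))   [R1 at 2.1.1]
3. pair(pair(pair(b, e), e), pair(pair(b, b), k(pair(pair(e, f(pair(b, e), b)), k(pair(pair(b, b), pair(pair(e, e), pair(e, b))), e)), e)))  →  pair(pair(pair(b, e), e), pair(pair(b, b), b))   [R1 at 2.2]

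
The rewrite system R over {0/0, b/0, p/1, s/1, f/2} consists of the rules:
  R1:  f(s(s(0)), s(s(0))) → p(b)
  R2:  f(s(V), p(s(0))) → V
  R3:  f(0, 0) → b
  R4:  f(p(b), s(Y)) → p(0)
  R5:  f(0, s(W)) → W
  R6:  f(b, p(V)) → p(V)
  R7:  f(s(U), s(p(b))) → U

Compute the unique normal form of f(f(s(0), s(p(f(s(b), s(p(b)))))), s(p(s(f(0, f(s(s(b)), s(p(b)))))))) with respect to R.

1. f(f(s(0), s(p(f(s(b), s(p(b)))))), s(p(s(f(0, f(s(s(b)), s(p(b))))))))  →  f(f(s(0), s(p(b))), s(p(s(f(0, f(s(s(b)), s(p(b))))))))   [R7 at 1.2.1.1]
2. f(f(s(0), s(p(b))), s(p(s(f(0, f(s(s(b)), s(p(b))))))))  →  f(0, s(p(s(f(0, f(s(s(b)), s(p(b))))))))   [R7 at 1]
3. f(0, s(p(s(f(0, f(s(s(b)), s(p(b))))))))  →  p(s(f(0, f(s(s(b)), s(p(b))))))   [R5 at ε]
4. p(s(f(0, f(s(s(b)), s(p(b))))))  →  p(s(f(0, s(b))))   [R7 at 1.1.2]
5. p(s(f(0, s(b))))  →  p(s(b))   [R5 at 1.1]

p(s(b))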